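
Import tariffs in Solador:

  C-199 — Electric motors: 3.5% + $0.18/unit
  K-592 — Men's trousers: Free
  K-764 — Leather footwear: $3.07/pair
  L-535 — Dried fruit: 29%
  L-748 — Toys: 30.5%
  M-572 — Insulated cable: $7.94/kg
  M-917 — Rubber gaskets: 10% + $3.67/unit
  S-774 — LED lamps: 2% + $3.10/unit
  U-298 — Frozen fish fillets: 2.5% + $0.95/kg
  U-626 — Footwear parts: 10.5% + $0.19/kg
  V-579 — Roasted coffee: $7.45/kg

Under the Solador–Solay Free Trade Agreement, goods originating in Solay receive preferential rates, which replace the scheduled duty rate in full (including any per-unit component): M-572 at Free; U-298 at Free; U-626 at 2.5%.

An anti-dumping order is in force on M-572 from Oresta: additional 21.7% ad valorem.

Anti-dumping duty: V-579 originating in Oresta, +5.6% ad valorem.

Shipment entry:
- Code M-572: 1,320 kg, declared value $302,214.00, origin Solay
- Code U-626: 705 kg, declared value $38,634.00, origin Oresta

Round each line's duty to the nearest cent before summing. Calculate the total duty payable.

Line 1 (M-572, Solay, 1,320 kg, $302,214.00):
Base rate for M-572 is $7.94/kg.
Origin Solay qualifies under the Solador–Solay agreement and M-572 is covered: preferential rate Free applies instead.
The additional-duty order on M-572 targets Oresta, not Solay; it does not apply.
Duty = $302,214.00 × 0% = $0.00.
Line 2 (U-626, Oresta, 705 kg, $38,634.00):
Base rate for U-626 is 10.5% + $0.19/kg.
U-626 has an FTA preferential rate, but origin Oresta is not Solay; base rate stands.
Duty = $38,634.00 × 10.5% + 705 × $0.19 = $4,190.52.
Total = $0.00 + $4,190.52 = $4,190.52.

$4,190.52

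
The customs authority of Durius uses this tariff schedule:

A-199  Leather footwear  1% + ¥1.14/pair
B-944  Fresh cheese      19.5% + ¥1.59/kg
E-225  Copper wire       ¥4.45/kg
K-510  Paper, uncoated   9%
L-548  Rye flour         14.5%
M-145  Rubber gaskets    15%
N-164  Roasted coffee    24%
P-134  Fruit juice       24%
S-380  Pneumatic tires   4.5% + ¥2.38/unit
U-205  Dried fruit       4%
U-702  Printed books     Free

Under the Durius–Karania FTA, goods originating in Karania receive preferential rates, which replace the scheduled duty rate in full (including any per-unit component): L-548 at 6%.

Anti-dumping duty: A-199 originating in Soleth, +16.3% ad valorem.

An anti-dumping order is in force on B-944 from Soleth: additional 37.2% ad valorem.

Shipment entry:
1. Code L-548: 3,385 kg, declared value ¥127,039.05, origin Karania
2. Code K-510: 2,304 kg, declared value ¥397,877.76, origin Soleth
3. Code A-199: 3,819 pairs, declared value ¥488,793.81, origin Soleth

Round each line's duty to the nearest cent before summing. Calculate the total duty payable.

¥132,346.33

Line 1 (L-548, Karania, 3,385 kg, ¥127,039.05):
Base rate for L-548 is 14.5%.
Origin Karania qualifies under the Durius–Karania agreement and L-548 is covered: preferential rate 6% applies instead.
Duty = ¥127,039.05 × 6% = ¥7,622.34.
Line 2 (K-510, Soleth, 2,304 kg, ¥397,877.76):
Base rate for K-510 is 9%.
Duty = ¥397,877.76 × 9% = ¥35,809.00.
Line 3 (A-199, Soleth, 3,819 pairs, ¥488,793.81):
Base rate for A-199 is 1% + ¥1.14/pair.
Additional duty on A-199 from Soleth: +16.3%. Applied ad valorem rate: 1% + 16.3% = 17.3%.
Duty = ¥488,793.81 × 17.3% + 3,819 × ¥1.14 = ¥88,914.99.
Total = ¥7,622.34 + ¥35,809.00 + ¥88,914.99 = ¥132,346.33.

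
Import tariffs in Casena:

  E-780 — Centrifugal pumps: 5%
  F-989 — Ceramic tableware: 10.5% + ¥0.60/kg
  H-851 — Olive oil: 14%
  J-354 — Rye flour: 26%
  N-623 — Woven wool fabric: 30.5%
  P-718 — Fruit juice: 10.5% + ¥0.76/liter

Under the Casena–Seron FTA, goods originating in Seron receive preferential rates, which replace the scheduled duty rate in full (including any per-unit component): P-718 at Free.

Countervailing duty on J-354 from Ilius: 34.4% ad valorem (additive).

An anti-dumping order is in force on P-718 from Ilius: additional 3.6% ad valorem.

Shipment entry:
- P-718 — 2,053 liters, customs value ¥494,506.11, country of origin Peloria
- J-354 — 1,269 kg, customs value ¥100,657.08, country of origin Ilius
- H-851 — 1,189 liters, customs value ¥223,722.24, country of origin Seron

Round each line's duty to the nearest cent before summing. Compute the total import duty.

¥145,601.41

Line 1 (P-718, Peloria, 2,053 liters, ¥494,506.11):
Base rate for P-718 is 10.5% + ¥0.76/liter.
P-718 has an FTA preferential rate, but origin Peloria is not Seron; base rate stands.
The additional-duty order on P-718 targets Ilius, not Peloria; it does not apply.
Duty = ¥494,506.11 × 10.5% + 2,053 × ¥0.76 = ¥53,483.42.
Line 2 (J-354, Ilius, 1,269 kg, ¥100,657.08):
Base rate for J-354 is 26%.
Additional duty on J-354 from Ilius: +34.4%. Applied ad valorem rate: 26% + 34.4% = 60.4%.
Duty = ¥100,657.08 × 60.4% = ¥60,796.88.
Line 3 (H-851, Seron, 1,189 liters, ¥223,722.24):
Base rate for H-851 is 14%.
Origin Seron is the FTA partner but H-851 is not on the preference list; base rate stands.
Duty = ¥223,722.24 × 14% = ¥31,321.11.
Total = ¥53,483.42 + ¥60,796.88 + ¥31,321.11 = ¥145,601.41.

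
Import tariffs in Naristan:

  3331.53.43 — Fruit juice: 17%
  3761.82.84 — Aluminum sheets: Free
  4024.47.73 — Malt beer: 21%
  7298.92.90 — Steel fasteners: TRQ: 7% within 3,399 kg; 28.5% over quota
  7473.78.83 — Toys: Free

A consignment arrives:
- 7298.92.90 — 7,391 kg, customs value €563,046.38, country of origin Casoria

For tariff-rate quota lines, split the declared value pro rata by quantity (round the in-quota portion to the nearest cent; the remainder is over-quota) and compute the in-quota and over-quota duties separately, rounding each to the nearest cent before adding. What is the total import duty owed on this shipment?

Line 1 (7298.92.90, Casoria, 7,391 kg, €563,046.38):
Code 7298.92.90 is under a tariff-rate quota (threshold 3,399 kg). In-quota: 3,399 kg at 7%; over-quota: 3,992 kg at 28.5%.
Pro-rata value split: in-quota = €563,046.38 × 3,399/7,391 = €258,935.82; over-quota = €563,046.38 − €258,935.82 = €304,110.56.
In-quota duty = €258,935.82 × 7% = €18,125.51. Over-quota duty = €304,110.56 × 28.5% = €86,671.51.
Line duty = €18,125.51 + €86,671.51 = €104,797.02.

€104,797.02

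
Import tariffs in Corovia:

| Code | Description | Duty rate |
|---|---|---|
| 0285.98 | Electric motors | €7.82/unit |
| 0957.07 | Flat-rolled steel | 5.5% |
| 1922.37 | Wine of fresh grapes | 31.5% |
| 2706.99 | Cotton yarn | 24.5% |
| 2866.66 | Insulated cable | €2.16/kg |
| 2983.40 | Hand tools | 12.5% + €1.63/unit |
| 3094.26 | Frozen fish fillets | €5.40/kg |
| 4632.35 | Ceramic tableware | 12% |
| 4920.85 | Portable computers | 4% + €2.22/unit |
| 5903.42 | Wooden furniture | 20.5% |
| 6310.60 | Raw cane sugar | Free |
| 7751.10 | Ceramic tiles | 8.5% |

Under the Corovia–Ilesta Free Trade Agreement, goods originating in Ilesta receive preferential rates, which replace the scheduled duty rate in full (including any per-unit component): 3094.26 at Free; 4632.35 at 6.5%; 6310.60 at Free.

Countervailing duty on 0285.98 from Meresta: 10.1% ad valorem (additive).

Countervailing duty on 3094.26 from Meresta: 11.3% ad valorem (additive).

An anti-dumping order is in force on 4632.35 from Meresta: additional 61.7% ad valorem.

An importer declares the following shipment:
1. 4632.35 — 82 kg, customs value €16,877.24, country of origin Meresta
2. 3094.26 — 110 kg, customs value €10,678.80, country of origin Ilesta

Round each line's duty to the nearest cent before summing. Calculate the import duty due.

Line 1 (4632.35, Meresta, 82 kg, €16,877.24):
Base rate for 4632.35 is 12%.
4632.35 has an FTA preferential rate, but origin Meresta is not Ilesta; base rate stands.
Additional duty on 4632.35 from Meresta: +61.7%. Applied ad valorem rate: 12% + 61.7% = 73.7%.
Duty = €16,877.24 × 73.7% = €12,438.53.
Line 2 (3094.26, Ilesta, 110 kg, €10,678.80):
Base rate for 3094.26 is €5.40/kg.
Origin Ilesta qualifies under the Corovia–Ilesta agreement and 3094.26 is covered: preferential rate Free applies instead.
The additional-duty order on 3094.26 targets Meresta, not Ilesta; it does not apply.
Duty = €10,678.80 × 0% = €0.00.
Total = €12,438.53 + €0.00 = €12,438.53.

€12,438.53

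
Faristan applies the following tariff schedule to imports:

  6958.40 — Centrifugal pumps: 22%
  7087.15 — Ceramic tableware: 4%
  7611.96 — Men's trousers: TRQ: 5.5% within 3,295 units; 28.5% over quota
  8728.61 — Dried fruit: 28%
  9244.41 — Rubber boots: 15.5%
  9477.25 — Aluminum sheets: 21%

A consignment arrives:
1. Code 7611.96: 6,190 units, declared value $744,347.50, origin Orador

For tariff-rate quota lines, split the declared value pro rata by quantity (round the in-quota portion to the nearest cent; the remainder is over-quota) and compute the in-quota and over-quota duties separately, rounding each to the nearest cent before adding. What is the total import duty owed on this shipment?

$121,007.58

Line 1 (7611.96, Orador, 6,190 units, $744,347.50):
Code 7611.96 is under a tariff-rate quota (threshold 3,295 units). In-quota: 3,295 units at 5.5%; over-quota: 2,895 units at 28.5%.
Pro-rata value split: in-quota = $744,347.50 × 3,295/6,190 = $396,223.75; over-quota = $744,347.50 − $396,223.75 = $348,123.75.
In-quota duty = $396,223.75 × 5.5% = $21,792.31. Over-quota duty = $348,123.75 × 28.5% = $99,215.27.
Line duty = $21,792.31 + $99,215.27 = $121,007.58.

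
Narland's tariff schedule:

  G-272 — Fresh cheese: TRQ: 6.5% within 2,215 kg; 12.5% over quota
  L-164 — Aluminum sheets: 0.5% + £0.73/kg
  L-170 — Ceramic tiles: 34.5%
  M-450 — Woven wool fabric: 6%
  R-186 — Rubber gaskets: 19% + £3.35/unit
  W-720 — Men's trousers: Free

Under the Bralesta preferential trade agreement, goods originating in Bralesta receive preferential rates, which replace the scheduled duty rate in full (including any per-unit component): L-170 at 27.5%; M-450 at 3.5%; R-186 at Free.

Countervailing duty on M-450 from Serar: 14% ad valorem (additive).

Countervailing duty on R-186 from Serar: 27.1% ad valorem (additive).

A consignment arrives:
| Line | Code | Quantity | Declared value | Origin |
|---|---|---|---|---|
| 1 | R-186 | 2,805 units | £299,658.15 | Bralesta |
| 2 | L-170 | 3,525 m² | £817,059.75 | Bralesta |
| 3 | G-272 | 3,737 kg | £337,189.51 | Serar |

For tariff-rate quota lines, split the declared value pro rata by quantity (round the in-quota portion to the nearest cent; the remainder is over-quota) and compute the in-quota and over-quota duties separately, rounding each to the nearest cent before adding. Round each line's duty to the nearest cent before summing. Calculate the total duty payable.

£254,848.55

Line 1 (R-186, Bralesta, 2,805 units, £299,658.15):
Base rate for R-186 is 19% + £3.35/unit.
Origin Bralesta qualifies under the Narland–Bralesta agreement and R-186 is covered: preferential rate Free applies instead.
The additional-duty order on R-186 targets Serar, not Bralesta; it does not apply.
Duty = £299,658.15 × 0% = £0.00.
Line 2 (L-170, Bralesta, 3,525 m², £817,059.75):
Base rate for L-170 is 34.5%.
Origin Bralesta qualifies under the Narland–Bralesta agreement and L-170 is covered: preferential rate 27.5% applies instead.
Duty = £817,059.75 × 27.5% = £224,691.43.
Line 3 (G-272, Serar, 3,737 kg, £337,189.51):
Code G-272 is under a tariff-rate quota (threshold 2,215 kg). In-quota: 2,215 kg at 6.5%; over-quota: 1,522 kg at 12.5%.
Pro-rata value split: in-quota = £337,189.51 × 2,215/3,737 = £199,859.45; over-quota = £337,189.51 − £199,859.45 = £137,330.06.
In-quota duty = £199,859.45 × 6.5% = £12,990.86. Over-quota duty = £137,330.06 × 12.5% = £17,166.26.
Line duty = £12,990.86 + £17,166.26 = £30,157.12.
Total = £0.00 + £224,691.43 + £30,157.12 = £254,848.55.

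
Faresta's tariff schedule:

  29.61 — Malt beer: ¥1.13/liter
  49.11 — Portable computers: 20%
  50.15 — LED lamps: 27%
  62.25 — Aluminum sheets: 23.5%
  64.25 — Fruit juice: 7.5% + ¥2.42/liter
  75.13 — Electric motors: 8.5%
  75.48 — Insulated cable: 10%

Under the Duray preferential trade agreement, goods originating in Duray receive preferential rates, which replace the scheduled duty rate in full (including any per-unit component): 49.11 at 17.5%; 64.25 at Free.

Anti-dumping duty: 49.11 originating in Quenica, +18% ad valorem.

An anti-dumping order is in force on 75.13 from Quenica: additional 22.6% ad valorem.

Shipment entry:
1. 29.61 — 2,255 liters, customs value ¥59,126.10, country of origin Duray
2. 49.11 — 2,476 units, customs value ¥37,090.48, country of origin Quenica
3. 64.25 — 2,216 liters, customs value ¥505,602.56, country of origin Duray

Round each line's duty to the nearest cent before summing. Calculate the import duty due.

¥16,642.53

Line 1 (29.61, Duray, 2,255 liters, ¥59,126.10):
Base rate for 29.61 is ¥1.13/liter.
Origin Duray is the FTA partner but 29.61 is not on the preference list; base rate stands.
Duty = 2,255 × ¥1.13 = ¥2,548.15.
Line 2 (49.11, Quenica, 2,476 units, ¥37,090.48):
Base rate for 49.11 is 20%.
49.11 has an FTA preferential rate, but origin Quenica is not Duray; base rate stands.
Additional duty on 49.11 from Quenica: +18%. Applied ad valorem rate: 20% + 18% = 38%.
Duty = ¥37,090.48 × 38% = ¥14,094.38.
Line 3 (64.25, Duray, 2,216 liters, ¥505,602.56):
Base rate for 64.25 is 7.5% + ¥2.42/liter.
Origin Duray qualifies under the Faresta–Duray agreement and 64.25 is covered: preferential rate Free applies instead.
Duty = ¥505,602.56 × 0% = ¥0.00.
Total = ¥2,548.15 + ¥14,094.38 + ¥0.00 = ¥16,642.53.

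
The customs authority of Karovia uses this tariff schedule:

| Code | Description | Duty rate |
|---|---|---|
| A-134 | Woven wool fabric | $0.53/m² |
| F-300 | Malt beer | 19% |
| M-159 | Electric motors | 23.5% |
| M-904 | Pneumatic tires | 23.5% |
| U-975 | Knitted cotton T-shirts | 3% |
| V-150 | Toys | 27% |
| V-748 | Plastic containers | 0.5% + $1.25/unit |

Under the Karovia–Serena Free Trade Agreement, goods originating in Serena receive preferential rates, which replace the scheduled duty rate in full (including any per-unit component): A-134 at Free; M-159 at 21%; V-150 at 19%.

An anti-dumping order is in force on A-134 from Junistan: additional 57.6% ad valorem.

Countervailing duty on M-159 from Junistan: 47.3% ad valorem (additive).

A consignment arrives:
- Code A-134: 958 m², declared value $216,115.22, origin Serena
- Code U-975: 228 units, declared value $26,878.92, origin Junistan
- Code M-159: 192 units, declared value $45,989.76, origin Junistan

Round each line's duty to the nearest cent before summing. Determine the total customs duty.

$33,367.12

Line 1 (A-134, Serena, 958 m², $216,115.22):
Base rate for A-134 is $0.53/m².
Origin Serena qualifies under the Karovia–Serena agreement and A-134 is covered: preferential rate Free applies instead.
The additional-duty order on A-134 targets Junistan, not Serena; it does not apply.
Duty = $216,115.22 × 0% = $0.00.
Line 2 (U-975, Junistan, 228 units, $26,878.92):
Base rate for U-975 is 3%.
Duty = $26,878.92 × 3% = $806.37.
Line 3 (M-159, Junistan, 192 units, $45,989.76):
Base rate for M-159 is 23.5%.
M-159 has an FTA preferential rate, but origin Junistan is not Serena; base rate stands.
Additional duty on M-159 from Junistan: +47.3%. Applied ad valorem rate: 23.5% + 47.3% = 70.8%.
Duty = $45,989.76 × 70.8% = $32,560.75.
Total = $0.00 + $806.37 + $32,560.75 = $33,367.12.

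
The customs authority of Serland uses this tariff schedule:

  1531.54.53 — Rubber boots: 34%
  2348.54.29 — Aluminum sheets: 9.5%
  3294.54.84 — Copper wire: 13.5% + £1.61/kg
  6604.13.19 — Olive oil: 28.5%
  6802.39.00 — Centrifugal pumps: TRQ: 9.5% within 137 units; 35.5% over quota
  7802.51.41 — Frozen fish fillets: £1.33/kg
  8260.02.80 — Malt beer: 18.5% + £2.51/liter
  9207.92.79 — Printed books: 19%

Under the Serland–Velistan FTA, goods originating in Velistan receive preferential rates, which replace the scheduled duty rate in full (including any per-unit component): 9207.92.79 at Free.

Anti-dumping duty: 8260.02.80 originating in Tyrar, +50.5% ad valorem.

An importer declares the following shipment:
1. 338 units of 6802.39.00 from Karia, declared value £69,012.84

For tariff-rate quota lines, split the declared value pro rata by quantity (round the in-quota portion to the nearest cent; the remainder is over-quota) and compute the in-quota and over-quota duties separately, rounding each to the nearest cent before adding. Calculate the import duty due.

Line 1 (6802.39.00, Karia, 338 units, £69,012.84):
Code 6802.39.00 is under a tariff-rate quota (threshold 137 units). In-quota: 137 units at 9.5%; over-quota: 201 units at 35.5%.
Pro-rata value split: in-quota = £69,012.84 × 137/338 = £27,972.66; over-quota = £69,012.84 − £27,972.66 = £41,040.18.
In-quota duty = £27,972.66 × 9.5% = £2,657.40. Over-quota duty = £41,040.18 × 35.5% = £14,569.26.
Line duty = £2,657.40 + £14,569.26 = £17,226.66.

£17,226.66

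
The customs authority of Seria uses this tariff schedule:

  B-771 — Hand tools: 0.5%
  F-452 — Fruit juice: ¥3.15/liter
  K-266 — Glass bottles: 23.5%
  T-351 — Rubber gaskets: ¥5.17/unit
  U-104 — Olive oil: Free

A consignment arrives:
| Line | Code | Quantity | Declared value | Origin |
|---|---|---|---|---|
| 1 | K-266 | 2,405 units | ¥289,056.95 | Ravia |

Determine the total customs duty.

¥67,928.38

Line 1 (K-266, Ravia, 2,405 units, ¥289,056.95):
Base rate for K-266 is 23.5%.
Duty = ¥289,056.95 × 23.5% = ¥67,928.38.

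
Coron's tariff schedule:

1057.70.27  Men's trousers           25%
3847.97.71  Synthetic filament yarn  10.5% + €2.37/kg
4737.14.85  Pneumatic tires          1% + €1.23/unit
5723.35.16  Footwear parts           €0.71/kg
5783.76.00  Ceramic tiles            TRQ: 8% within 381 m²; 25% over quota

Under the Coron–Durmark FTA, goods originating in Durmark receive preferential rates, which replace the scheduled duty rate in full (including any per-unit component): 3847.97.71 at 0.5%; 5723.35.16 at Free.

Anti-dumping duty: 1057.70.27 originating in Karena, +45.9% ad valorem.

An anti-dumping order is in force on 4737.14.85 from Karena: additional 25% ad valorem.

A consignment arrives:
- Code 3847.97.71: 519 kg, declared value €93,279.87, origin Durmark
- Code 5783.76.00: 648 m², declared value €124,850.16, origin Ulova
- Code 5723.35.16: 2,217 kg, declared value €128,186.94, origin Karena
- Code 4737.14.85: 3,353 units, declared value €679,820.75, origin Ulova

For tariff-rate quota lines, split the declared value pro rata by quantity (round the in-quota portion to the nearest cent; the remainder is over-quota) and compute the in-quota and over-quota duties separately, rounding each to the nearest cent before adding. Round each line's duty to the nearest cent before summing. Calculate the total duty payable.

Line 1 (3847.97.71, Durmark, 519 kg, €93,279.87):
Base rate for 3847.97.71 is 10.5% + €2.37/kg.
Origin Durmark qualifies under the Coron–Durmark agreement and 3847.97.71 is covered: preferential rate 0.5% applies instead.
Duty = €93,279.87 × 0.5% = €466.40.
Line 2 (5783.76.00, Ulova, 648 m², €124,850.16):
Code 5783.76.00 is under a tariff-rate quota (threshold 381 m²). In-quota: 381 m² at 8%; over-quota: 267 m² at 25%.
Pro-rata value split: in-quota = €124,850.16 × 381/648 = €73,407.27; over-quota = €124,850.16 − €73,407.27 = €51,442.89.
In-quota duty = €73,407.27 × 8% = €5,872.58. Over-quota duty = €51,442.89 × 25% = €12,860.72.
Line duty = €5,872.58 + €12,860.72 = €18,733.30.
Line 3 (5723.35.16, Karena, 2,217 kg, €128,186.94):
Base rate for 5723.35.16 is €0.71/kg.
5723.35.16 has an FTA preferential rate, but origin Karena is not Durmark; base rate stands.
Duty = 2,217 × €0.71 = €1,574.07.
Line 4 (4737.14.85, Ulova, 3,353 units, €679,820.75):
Base rate for 4737.14.85 is 1% + €1.23/unit.
The additional-duty order on 4737.14.85 targets Karena, not Ulova; it does not apply.
Duty = €679,820.75 × 1% + 3,353 × €1.23 = €10,922.40.
Total = €466.40 + €18,733.30 + €1,574.07 + €10,922.40 = €31,696.17.

€31,696.17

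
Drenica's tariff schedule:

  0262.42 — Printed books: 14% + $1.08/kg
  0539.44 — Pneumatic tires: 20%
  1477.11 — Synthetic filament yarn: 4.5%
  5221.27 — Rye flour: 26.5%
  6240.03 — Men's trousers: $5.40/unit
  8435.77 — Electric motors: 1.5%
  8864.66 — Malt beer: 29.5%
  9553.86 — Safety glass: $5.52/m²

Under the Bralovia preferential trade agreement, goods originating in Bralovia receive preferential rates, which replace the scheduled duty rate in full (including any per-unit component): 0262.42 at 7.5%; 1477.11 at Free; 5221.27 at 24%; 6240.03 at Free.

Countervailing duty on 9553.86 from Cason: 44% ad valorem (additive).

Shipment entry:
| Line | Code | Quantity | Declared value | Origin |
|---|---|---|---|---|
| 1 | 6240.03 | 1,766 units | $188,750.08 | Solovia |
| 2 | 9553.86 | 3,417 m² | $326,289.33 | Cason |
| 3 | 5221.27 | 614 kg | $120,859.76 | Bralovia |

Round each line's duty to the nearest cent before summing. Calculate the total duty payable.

$200,971.89

Line 1 (6240.03, Solovia, 1,766 units, $188,750.08):
Base rate for 6240.03 is $5.40/unit.
6240.03 has an FTA preferential rate, but origin Solovia is not Bralovia; base rate stands.
Duty = 1,766 × $5.40 = $9,536.40.
Line 2 (9553.86, Cason, 3,417 m², $326,289.33):
Base rate for 9553.86 is $5.52/m².
Additional duty on 9553.86 from Cason: +44% ad valorem. Applied ad valorem rate = 44%.
Duty = $326,289.33 × 44% + 3,417 × $5.52 = $162,429.15.
Line 3 (5221.27, Bralovia, 614 kg, $120,859.76):
Base rate for 5221.27 is 26.5%.
Origin Bralovia qualifies under the Drenica–Bralovia agreement and 5221.27 is covered: preferential rate 24% applies instead.
Duty = $120,859.76 × 24% = $29,006.34.
Total = $9,536.40 + $162,429.15 + $29,006.34 = $200,971.89.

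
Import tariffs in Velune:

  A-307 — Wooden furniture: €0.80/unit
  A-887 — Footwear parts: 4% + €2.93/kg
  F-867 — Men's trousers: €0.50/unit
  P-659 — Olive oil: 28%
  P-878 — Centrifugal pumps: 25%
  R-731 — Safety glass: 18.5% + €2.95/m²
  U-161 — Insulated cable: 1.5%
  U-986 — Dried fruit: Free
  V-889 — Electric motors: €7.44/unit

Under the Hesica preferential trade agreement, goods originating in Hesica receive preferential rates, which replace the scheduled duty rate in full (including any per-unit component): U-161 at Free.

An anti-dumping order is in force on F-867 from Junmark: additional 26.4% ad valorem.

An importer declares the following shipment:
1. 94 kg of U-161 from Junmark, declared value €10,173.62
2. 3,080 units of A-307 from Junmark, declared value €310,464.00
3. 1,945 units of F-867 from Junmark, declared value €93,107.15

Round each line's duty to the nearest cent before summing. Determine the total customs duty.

Line 1 (U-161, Junmark, 94 kg, €10,173.62):
Base rate for U-161 is 1.5%.
U-161 has an FTA preferential rate, but origin Junmark is not Hesica; base rate stands.
Duty = €10,173.62 × 1.5% = €152.60.
Line 2 (A-307, Junmark, 3,080 units, €310,464.00):
Base rate for A-307 is €0.80/unit.
Duty = 3,080 × €0.80 = €2,464.00.
Line 3 (F-867, Junmark, 1,945 units, €93,107.15):
Base rate for F-867 is €0.50/unit.
Additional duty on F-867 from Junmark: +26.4% ad valorem. Applied ad valorem rate = 26.4%.
Duty = €93,107.15 × 26.4% + 1,945 × €0.50 = €25,552.79.
Total = €152.60 + €2,464.00 + €25,552.79 = €28,169.39.

€28,169.39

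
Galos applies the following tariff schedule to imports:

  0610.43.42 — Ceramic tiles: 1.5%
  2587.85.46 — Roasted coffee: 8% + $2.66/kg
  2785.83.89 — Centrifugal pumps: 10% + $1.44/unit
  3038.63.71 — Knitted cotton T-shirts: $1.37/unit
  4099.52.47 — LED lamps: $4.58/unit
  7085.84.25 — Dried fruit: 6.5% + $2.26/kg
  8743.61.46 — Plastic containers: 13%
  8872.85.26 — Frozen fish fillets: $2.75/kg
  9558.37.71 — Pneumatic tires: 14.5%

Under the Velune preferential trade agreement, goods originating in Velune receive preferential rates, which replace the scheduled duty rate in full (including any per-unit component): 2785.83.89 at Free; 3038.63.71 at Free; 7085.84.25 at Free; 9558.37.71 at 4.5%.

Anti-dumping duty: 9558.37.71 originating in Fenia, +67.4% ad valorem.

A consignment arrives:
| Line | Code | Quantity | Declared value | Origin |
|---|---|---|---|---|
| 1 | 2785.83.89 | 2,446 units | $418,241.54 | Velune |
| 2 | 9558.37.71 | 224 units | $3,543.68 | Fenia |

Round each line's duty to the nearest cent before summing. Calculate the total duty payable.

Line 1 (2785.83.89, Velune, 2,446 units, $418,241.54):
Base rate for 2785.83.89 is 10% + $1.44/unit.
Origin Velune qualifies under the Galos–Velune agreement and 2785.83.89 is covered: preferential rate Free applies instead.
Duty = $418,241.54 × 0% = $0.00.
Line 2 (9558.37.71, Fenia, 224 units, $3,543.68):
Base rate for 9558.37.71 is 14.5%.
9558.37.71 has an FTA preferential rate, but origin Fenia is not Velune; base rate stands.
Additional duty on 9558.37.71 from Fenia: +67.4%. Applied ad valorem rate: 14.5% + 67.4% = 81.9%.
Duty = $3,543.68 × 81.9% = $2,902.27.
Total = $0.00 + $2,902.27 = $2,902.27.

$2,902.27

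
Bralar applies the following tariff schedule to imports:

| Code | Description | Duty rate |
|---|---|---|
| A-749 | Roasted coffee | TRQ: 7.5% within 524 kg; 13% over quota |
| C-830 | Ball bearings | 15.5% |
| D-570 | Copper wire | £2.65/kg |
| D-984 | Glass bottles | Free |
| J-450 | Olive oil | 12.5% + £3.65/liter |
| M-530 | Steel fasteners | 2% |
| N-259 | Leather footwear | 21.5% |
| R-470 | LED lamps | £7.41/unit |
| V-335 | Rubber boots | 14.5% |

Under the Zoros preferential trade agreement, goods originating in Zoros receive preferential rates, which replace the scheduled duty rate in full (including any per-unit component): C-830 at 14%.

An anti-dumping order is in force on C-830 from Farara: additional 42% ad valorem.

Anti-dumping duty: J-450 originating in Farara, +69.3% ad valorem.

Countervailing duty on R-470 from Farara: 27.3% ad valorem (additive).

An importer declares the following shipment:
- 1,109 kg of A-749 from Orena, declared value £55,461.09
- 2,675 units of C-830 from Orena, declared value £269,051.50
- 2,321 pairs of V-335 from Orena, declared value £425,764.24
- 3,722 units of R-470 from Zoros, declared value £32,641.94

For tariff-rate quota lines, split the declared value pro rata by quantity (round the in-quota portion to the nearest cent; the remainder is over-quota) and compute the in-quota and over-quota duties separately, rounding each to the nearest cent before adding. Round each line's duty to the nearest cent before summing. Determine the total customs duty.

Line 1 (A-749, Orena, 1,109 kg, £55,461.09):
Code A-749 is under a tariff-rate quota (threshold 524 kg). In-quota: 524 kg at 7.5%; over-quota: 585 kg at 13%.
Pro-rata value split: in-quota = £55,461.09 × 524/1,109 = £26,205.24; over-quota = £55,461.09 − £26,205.24 = £29,255.85.
In-quota duty = £26,205.24 × 7.5% = £1,965.39. Over-quota duty = £29,255.85 × 13% = £3,803.26.
Line duty = £1,965.39 + £3,803.26 = £5,768.65.
Line 2 (C-830, Orena, 2,675 units, £269,051.50):
Base rate for C-830 is 15.5%.
C-830 has an FTA preferential rate, but origin Orena is not Zoros; base rate stands.
The additional-duty order on C-830 targets Farara, not Orena; it does not apply.
Duty = £269,051.50 × 15.5% = £41,702.98.
Line 3 (V-335, Orena, 2,321 pairs, £425,764.24):
Base rate for V-335 is 14.5%.
Duty = £425,764.24 × 14.5% = £61,735.81.
Line 4 (R-470, Zoros, 3,722 units, £32,641.94):
Base rate for R-470 is £7.41/unit.
Origin Zoros is the FTA partner but R-470 is not on the preference list; base rate stands.
The additional-duty order on R-470 targets Farara, not Zoros; it does not apply.
Duty = 3,722 × £7.41 = £27,580.02.
Total = £5,768.65 + £41,702.98 + £61,735.81 + £27,580.02 = £136,787.46.

£136,787.46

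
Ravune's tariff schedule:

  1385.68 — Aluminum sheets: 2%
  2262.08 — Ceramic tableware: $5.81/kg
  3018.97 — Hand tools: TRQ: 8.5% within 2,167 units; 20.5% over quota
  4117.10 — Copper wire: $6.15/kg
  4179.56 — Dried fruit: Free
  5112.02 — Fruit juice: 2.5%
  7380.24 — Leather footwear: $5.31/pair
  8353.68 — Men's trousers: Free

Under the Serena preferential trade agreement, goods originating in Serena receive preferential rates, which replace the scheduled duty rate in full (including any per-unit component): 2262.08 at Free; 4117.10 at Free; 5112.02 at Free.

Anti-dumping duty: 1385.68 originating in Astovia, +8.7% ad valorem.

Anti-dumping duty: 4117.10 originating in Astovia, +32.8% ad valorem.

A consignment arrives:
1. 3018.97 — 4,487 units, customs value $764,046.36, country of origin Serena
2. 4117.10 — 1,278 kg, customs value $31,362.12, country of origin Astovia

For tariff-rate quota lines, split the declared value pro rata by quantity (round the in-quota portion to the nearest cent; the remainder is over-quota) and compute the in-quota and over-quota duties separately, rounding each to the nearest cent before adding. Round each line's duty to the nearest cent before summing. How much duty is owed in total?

$130,496.37

Line 1 (3018.97, Serena, 4,487 units, $764,046.36):
Code 3018.97 is under a tariff-rate quota (threshold 2,167 units). In-quota: 2,167 units at 8.5%; over-quota: 2,320 units at 20.5%.
Pro-rata value split: in-quota = $764,046.36 × 2,167/4,487 = $368,996.76; over-quota = $764,046.36 − $368,996.76 = $395,049.60.
In-quota duty = $368,996.76 × 8.5% = $31,364.72. Over-quota duty = $395,049.60 × 20.5% = $80,985.17.
Line duty = $31,364.72 + $80,985.17 = $112,349.89.
Line 2 (4117.10, Astovia, 1,278 kg, $31,362.12):
Base rate for 4117.10 is $6.15/kg.
4117.10 has an FTA preferential rate, but origin Astovia is not Serena; base rate stands.
Additional duty on 4117.10 from Astovia: +32.8% ad valorem. Applied ad valorem rate = 32.8%.
Duty = $31,362.12 × 32.8% + 1,278 × $6.15 = $18,146.48.
Total = $112,349.89 + $18,146.48 = $130,496.37.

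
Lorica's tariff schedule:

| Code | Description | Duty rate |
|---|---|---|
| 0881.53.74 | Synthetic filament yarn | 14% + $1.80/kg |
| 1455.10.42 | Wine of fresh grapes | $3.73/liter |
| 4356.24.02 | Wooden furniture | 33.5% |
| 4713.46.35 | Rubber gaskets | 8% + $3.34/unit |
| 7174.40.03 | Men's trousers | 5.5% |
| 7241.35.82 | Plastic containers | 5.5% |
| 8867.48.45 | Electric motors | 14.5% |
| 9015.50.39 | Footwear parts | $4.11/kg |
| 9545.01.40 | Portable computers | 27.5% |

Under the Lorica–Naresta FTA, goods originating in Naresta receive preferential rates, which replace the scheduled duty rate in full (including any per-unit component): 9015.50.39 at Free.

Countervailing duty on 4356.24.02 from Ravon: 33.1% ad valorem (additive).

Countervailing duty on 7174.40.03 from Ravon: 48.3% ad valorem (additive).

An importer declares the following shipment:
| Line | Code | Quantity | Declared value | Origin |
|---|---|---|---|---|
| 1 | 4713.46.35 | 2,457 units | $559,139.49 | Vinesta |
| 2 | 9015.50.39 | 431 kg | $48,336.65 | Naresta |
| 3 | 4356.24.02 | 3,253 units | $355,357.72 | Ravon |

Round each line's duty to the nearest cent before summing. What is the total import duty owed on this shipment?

Line 1 (4713.46.35, Vinesta, 2,457 units, $559,139.49):
Base rate for 4713.46.35 is 8% + $3.34/unit.
Duty = $559,139.49 × 8% + 2,457 × $3.34 = $52,937.54.
Line 2 (9015.50.39, Naresta, 431 kg, $48,336.65):
Base rate for 9015.50.39 is $4.11/kg.
Origin Naresta qualifies under the Lorica–Naresta agreement and 9015.50.39 is covered: preferential rate Free applies instead.
Duty = $48,336.65 × 0% = $0.00.
Line 3 (4356.24.02, Ravon, 3,253 units, $355,357.72):
Base rate for 4356.24.02 is 33.5%.
Additional duty on 4356.24.02 from Ravon: +33.1%. Applied ad valorem rate: 33.5% + 33.1% = 66.6%.
Duty = $355,357.72 × 66.6% = $236,668.24.
Total = $52,937.54 + $0.00 + $236,668.24 = $289,605.78.

$289,605.78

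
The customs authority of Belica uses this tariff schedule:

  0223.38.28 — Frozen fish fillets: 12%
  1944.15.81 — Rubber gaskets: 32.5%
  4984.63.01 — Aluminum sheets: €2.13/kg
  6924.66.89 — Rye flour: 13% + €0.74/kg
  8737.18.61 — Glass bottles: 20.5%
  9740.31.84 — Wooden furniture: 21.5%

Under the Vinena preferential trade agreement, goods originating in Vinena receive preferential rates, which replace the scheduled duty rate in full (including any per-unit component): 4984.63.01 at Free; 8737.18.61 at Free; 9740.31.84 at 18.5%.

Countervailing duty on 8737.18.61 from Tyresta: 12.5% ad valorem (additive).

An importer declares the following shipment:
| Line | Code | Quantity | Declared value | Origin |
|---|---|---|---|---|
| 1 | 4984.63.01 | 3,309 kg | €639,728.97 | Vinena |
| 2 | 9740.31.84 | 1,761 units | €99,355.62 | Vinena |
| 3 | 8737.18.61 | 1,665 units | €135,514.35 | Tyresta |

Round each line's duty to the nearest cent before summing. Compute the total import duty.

€63,100.53

Line 1 (4984.63.01, Vinena, 3,309 kg, €639,728.97):
Base rate for 4984.63.01 is €2.13/kg.
Origin Vinena qualifies under the Belica–Vinena agreement and 4984.63.01 is covered: preferential rate Free applies instead.
Duty = €639,728.97 × 0% = €0.00.
Line 2 (9740.31.84, Vinena, 1,761 units, €99,355.62):
Base rate for 9740.31.84 is 21.5%.
Origin Vinena qualifies under the Belica–Vinena agreement and 9740.31.84 is covered: preferential rate 18.5% applies instead.
Duty = €99,355.62 × 18.5% = €18,380.79.
Line 3 (8737.18.61, Tyresta, 1,665 units, €135,514.35):
Base rate for 8737.18.61 is 20.5%.
8737.18.61 has an FTA preferential rate, but origin Tyresta is not Vinena; base rate stands.
Additional duty on 8737.18.61 from Tyresta: +12.5%. Applied ad valorem rate: 20.5% + 12.5% = 33%.
Duty = €135,514.35 × 33% = €44,719.74.
Total = €0.00 + €18,380.79 + €44,719.74 = €63,100.53.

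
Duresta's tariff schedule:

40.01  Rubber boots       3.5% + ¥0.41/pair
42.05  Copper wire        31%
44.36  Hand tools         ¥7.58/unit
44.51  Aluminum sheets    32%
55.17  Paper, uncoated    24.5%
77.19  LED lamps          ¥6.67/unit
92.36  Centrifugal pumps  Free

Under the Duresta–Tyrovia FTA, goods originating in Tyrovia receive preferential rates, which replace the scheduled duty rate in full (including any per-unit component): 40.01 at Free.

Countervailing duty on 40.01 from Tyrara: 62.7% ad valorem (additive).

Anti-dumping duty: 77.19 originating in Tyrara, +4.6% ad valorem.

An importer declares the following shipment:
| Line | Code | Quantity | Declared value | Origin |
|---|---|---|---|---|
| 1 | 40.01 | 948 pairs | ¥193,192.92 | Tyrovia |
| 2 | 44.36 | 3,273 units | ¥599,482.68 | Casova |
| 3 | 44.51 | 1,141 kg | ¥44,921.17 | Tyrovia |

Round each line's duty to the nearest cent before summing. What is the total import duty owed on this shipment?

Line 1 (40.01, Tyrovia, 948 pairs, ¥193,192.92):
Base rate for 40.01 is 3.5% + ¥0.41/pair.
Origin Tyrovia qualifies under the Duresta–Tyrovia agreement and 40.01 is covered: preferential rate Free applies instead.
The additional-duty order on 40.01 targets Tyrara, not Tyrovia; it does not apply.
Duty = ¥193,192.92 × 0% = ¥0.00.
Line 2 (44.36, Casova, 3,273 units, ¥599,482.68):
Base rate for 44.36 is ¥7.58/unit.
Duty = 3,273 × ¥7.58 = ¥24,809.34.
Line 3 (44.51, Tyrovia, 1,141 kg, ¥44,921.17):
Base rate for 44.51 is 32%.
Origin Tyrovia is the FTA partner but 44.51 is not on the preference list; base rate stands.
Duty = ¥44,921.17 × 32% = ¥14,374.77.
Total = ¥0.00 + ¥24,809.34 + ¥14,374.77 = ¥39,184.11.

¥39,184.11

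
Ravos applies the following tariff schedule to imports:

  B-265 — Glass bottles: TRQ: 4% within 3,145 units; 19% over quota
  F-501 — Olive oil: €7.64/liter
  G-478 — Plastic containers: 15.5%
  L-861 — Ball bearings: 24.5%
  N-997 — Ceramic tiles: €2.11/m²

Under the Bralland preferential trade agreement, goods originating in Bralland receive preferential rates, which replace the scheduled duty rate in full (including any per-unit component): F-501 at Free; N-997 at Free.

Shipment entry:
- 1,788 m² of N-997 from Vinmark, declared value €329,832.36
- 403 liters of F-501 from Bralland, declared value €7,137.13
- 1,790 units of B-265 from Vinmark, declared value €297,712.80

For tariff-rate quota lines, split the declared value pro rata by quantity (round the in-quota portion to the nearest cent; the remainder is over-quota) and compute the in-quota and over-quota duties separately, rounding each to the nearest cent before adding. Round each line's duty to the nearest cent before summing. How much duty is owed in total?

€15,681.19

Line 1 (N-997, Vinmark, 1,788 m², €329,832.36):
Base rate for N-997 is €2.11/m².
N-997 has an FTA preferential rate, but origin Vinmark is not Bralland; base rate stands.
Duty = 1,788 × €2.11 = €3,772.68.
Line 2 (F-501, Bralland, 403 liters, €7,137.13):
Base rate for F-501 is €7.64/liter.
Origin Bralland qualifies under the Ravos–Bralland agreement and F-501 is covered: preferential rate Free applies instead.
Duty = €7,137.13 × 0% = €0.00.
Line 3 (B-265, Vinmark, 1,790 units, €297,712.80):
Code B-265 is under a tariff-rate quota (threshold 3,145 units). Quantity 1,790 units is within the quota, so the in-quota rate 4% applies to the full value.
Duty = €297,712.80 × 4% = €11,908.51.
Total = €3,772.68 + €0.00 + €11,908.51 = €15,681.19.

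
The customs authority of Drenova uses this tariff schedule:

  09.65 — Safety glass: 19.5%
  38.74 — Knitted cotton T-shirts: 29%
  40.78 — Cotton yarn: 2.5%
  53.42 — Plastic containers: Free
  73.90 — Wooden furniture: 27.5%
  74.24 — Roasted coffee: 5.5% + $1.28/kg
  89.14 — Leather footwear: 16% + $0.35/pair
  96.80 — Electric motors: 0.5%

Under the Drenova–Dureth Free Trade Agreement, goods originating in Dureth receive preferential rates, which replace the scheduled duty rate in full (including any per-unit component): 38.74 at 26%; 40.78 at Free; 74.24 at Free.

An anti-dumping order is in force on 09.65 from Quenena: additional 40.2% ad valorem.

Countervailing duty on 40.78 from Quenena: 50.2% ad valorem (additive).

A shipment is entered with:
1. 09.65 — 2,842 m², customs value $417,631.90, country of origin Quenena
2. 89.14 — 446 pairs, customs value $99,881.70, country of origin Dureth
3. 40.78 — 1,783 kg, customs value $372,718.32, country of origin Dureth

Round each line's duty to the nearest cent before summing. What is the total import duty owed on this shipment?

Line 1 (09.65, Quenena, 2,842 m², $417,631.90):
Base rate for 09.65 is 19.5%.
Additional duty on 09.65 from Quenena: +40.2%. Applied ad valorem rate: 19.5% + 40.2% = 59.7%.
Duty = $417,631.90 × 59.7% = $249,326.24.
Line 2 (89.14, Dureth, 446 pairs, $99,881.70):
Base rate for 89.14 is 16% + $0.35/pair.
Origin Dureth is the FTA partner but 89.14 is not on the preference list; base rate stands.
Duty = $99,881.70 × 16% + 446 × $0.35 = $16,137.17.
Line 3 (40.78, Dureth, 1,783 kg, $372,718.32):
Base rate for 40.78 is 2.5%.
Origin Dureth qualifies under the Drenova–Dureth agreement and 40.78 is covered: preferential rate Free applies instead.
The additional-duty order on 40.78 targets Quenena, not Dureth; it does not apply.
Duty = $372,718.32 × 0% = $0.00.
Total = $249,326.24 + $16,137.17 + $0.00 = $265,463.41.

$265,463.41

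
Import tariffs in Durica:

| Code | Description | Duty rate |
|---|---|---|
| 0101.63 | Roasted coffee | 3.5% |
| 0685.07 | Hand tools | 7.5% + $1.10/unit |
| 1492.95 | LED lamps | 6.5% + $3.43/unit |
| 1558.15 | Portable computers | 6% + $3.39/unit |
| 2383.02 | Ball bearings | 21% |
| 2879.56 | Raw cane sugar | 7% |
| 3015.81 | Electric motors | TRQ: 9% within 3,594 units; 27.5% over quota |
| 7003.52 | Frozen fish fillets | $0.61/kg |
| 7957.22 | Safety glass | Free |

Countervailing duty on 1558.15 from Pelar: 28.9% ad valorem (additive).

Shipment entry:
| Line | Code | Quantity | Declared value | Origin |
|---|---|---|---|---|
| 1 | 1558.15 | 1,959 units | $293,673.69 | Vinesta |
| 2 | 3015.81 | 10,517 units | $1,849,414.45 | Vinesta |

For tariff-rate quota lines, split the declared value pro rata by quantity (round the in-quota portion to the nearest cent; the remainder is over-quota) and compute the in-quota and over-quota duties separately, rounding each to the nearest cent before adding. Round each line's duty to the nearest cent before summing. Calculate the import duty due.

$415,929.50

Line 1 (1558.15, Vinesta, 1,959 units, $293,673.69):
Base rate for 1558.15 is 6% + $3.39/unit.
The additional-duty order on 1558.15 targets Pelar, not Vinesta; it does not apply.
Duty = $293,673.69 × 6% + 1,959 × $3.39 = $24,261.43.
Line 2 (3015.81, Vinesta, 10,517 units, $1,849,414.45):
Code 3015.81 is under a tariff-rate quota (threshold 3,594 units). In-quota: 3,594 units at 9%; over-quota: 6,923 units at 27.5%.
Pro-rata value split: in-quota = $1,849,414.45 × 3,594/10,517 = $632,004.90; over-quota = $1,849,414.45 − $632,004.90 = $1,217,409.55.
In-quota duty = $632,004.90 × 9% = $56,880.44. Over-quota duty = $1,217,409.55 × 27.5% = $334,787.63.
Line duty = $56,880.44 + $334,787.63 = $391,668.07.
Total = $24,261.43 + $391,668.07 = $415,929.50.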